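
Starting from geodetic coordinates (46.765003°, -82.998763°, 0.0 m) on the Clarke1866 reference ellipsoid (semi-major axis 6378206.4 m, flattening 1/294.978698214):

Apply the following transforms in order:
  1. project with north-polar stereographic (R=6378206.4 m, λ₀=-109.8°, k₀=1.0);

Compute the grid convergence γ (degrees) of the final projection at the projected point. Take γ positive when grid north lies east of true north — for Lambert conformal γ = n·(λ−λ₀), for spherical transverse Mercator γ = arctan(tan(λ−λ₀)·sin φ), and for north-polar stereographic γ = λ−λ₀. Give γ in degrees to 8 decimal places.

26.80123700

start: φ=46.765003°, λ=-82.998763°, h=0.000 m
→ into stereo (λ₀=-109.8°): φ=46.76500300°, λ−λ₀=26.80123700°
convergence γ = 26.80123700°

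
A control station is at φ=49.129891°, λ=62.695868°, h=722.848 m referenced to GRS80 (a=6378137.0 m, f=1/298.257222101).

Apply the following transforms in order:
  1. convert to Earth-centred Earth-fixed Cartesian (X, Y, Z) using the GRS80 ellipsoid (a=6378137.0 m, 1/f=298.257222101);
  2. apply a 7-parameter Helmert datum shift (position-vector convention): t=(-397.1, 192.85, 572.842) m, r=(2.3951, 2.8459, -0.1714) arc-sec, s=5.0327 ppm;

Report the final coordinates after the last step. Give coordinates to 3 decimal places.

X=1918020.103 m, Y=3716208.869 m, Z=4801183.654 m

start: φ=49.129891°, λ=62.695868°, h=722.848 m
→ ECEF (a=6378137.000, f=1/298.257222101): X=1918338.2249, Y=3716054.6545, Z=4800569.9700
→ Helmert 7p (PV): X=1918020.1026, Y=3716208.8688, Z=4801183.6540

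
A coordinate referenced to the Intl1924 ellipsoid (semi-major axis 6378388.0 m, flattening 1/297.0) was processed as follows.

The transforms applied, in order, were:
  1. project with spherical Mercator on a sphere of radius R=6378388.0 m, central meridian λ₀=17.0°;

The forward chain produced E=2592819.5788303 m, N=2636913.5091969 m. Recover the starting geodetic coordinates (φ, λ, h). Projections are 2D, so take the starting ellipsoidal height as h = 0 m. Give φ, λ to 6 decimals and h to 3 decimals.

start: E=2592819.5788, N=2636913.5092 m
→ merc⁻¹: φ=23.03961200°, λ=40.29077800°

φ=23.039612°, λ=40.290778°, h=0.000 m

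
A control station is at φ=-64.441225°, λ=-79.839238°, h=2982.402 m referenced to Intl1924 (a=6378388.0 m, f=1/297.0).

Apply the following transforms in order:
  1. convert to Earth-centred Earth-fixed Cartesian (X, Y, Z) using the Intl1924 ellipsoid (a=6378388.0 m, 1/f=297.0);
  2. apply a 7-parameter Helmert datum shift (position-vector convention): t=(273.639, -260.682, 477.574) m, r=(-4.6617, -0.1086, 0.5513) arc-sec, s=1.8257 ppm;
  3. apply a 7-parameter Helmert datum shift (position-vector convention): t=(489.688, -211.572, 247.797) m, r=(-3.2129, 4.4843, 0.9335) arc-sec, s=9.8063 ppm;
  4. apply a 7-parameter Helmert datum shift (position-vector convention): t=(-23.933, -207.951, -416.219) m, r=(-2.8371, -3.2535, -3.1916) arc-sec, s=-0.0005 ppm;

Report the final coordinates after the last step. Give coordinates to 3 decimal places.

start: φ=-64.441225°, λ=-79.839238°, h=2982.402 m
→ ECEF (a=6378388.000, f=1/297.0): X=487019.9877, Y=-2717419.6944, Z=-5733926.3340
→ Helmert 7p (PV): X=487304.7979, Y=-2717813.6261, Z=-5733397.5567
→ Helmert 7p (PV): X=487686.9167, Y=-2718138.9520, Z=-5733174.2428
→ Helmert 7p (PV): X=487711.3565, Y=-2718433.3055, Z=-5733545.3794

X=487711.357 m, Y=-2718433.306 m, Z=-5733545.379 m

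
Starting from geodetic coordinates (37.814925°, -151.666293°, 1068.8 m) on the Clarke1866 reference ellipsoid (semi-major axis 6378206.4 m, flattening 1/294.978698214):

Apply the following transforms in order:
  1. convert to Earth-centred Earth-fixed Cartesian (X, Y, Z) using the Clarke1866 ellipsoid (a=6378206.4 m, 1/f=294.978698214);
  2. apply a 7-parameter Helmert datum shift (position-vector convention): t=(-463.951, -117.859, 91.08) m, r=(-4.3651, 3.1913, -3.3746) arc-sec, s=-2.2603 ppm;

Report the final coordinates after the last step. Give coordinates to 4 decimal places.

X=-4441931.2437 m, Y=-2394829.4568 m, Z=3889898.8767 m

start: φ=37.814925°, λ=-151.666293°, h=1068.800 m
→ ECEF (a=6378206.400, f=1/294.978698214): X=-4441498.3313, Y=-2394871.9919, Z=3889697.1889
→ Helmert 7p (PV): X=-4441931.2437, Y=-2394829.4568, Z=3889898.8767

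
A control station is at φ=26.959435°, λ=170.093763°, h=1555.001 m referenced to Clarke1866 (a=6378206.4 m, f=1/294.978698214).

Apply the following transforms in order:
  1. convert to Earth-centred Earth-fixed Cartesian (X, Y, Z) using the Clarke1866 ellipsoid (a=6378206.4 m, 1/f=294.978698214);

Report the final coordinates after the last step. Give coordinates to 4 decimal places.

start: φ=26.959435°, λ=170.093763°, h=1555.001 m
→ ECEF (a=6378206.400, f=1/294.978698214): X=-5605576.1820, Y=978958.4577, Z=2874753.3050

X=-5605576.1820 m, Y=978958.4577 m, Z=2874753.3050 m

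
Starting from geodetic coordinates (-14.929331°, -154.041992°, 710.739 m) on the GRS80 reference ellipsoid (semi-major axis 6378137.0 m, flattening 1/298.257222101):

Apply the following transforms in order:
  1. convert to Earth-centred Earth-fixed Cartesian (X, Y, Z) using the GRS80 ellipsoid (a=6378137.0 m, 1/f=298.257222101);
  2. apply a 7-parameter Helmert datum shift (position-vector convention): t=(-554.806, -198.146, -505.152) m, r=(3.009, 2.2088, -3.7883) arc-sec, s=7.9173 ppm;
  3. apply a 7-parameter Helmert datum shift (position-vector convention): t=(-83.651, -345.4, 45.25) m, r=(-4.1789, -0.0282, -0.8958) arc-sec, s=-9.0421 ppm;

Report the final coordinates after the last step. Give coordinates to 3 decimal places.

X=-5543660.849 m, Y=-2698874.291 m, Z=-1633113.186 m

start: φ=-14.929331°, λ=-154.041992°, h=710.739 m
→ ECEF (a=6378137.000, f=1/298.257222101): X=-5542950.0913, Y=-2698450.3905, Z=-1632729.0312
→ Helmert 7p (PV): X=-5543615.8275, Y=-2698544.2788, Z=-1633227.1179
→ Helmert 7p (PV): X=-5543660.8488, Y=-2698874.2914, Z=-1633113.1864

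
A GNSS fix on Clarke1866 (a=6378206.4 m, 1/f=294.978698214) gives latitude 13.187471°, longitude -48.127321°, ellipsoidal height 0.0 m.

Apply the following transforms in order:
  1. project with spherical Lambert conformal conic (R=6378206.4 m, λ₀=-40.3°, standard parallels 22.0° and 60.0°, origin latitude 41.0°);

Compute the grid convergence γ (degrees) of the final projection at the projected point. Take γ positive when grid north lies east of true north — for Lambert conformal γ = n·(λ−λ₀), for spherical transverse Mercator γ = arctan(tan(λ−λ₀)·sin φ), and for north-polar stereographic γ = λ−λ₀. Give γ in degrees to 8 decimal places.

-5.23589892

start: φ=13.187471°, λ=-48.127321°, h=0.000 m
→ into lcc (λ₀=-40.3°): φ=13.18747100°, λ−λ₀=-7.82732100°
convergence γ = -5.23589892°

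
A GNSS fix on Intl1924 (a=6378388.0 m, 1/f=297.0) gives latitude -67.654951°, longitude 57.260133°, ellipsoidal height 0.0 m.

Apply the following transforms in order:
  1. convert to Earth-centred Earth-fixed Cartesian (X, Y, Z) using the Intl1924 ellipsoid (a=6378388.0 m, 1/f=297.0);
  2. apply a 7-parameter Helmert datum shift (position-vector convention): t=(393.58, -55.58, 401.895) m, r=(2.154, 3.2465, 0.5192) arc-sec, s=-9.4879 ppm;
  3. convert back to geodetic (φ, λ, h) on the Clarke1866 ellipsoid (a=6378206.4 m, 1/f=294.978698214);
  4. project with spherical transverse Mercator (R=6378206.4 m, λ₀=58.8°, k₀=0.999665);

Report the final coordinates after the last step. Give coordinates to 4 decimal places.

start: φ=-67.654951°, λ=57.260133°, h=0.000 m
→ ECEF (a=6378388.000, f=1/297.0): X=1315267.0524, Y=2045606.7053, Z=-5876704.5245
→ Helmert 7p (PV): X=1315550.5088, Y=2045596.3967, Z=-5876246.2115
→ geod (Bowring, a=6378206.400): φ=-67.65311556°, λ=57.25438482°, h=-62.0023 m
→ tm (R=6378206.4, λ₀=58.8°): E=-65391.5225, N=-7529485.1981

E=-65391.5225 m, N=-7529485.1981 m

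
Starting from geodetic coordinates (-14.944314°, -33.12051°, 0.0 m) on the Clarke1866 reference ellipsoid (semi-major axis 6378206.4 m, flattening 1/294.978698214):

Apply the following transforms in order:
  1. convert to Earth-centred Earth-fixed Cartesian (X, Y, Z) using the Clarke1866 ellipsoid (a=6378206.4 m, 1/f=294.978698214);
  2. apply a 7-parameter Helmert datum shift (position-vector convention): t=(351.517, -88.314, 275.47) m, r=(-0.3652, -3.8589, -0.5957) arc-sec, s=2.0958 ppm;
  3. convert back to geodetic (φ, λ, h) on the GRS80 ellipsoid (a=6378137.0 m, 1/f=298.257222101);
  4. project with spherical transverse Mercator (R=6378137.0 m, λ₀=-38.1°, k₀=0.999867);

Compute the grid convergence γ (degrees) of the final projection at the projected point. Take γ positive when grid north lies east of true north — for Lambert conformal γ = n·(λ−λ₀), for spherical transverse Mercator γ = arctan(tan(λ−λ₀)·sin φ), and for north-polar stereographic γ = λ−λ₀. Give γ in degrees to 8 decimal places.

start: φ=-14.944314°, λ=-33.120510°, h=0.000 m
→ ECEF (a=6378206.400, f=1/294.978698214): X=5162378.3073, Y=-3367945.9715, Z=-1634047.3663
→ Helmert 7p (PV): X=5162761.4875, Y=-3368059.1464, Z=-1633672.7774
→ geod (Bowring, a=6378137.000): φ=-14.93908295°, λ=-33.11944496°, h=326.8714 m
→ into tm (λ₀=-38.1°): φ=-14.93908295°, λ−λ₀=4.98055504°
convergence γ = -1.28697415°

-1.28697415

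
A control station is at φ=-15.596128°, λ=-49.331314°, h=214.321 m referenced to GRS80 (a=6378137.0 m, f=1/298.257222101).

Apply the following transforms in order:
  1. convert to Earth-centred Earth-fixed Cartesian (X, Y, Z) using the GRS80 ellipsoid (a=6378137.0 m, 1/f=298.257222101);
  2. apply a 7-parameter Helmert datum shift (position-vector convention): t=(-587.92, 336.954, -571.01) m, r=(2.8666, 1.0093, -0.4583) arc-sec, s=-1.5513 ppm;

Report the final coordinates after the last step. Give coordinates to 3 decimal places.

X=4003979.910 m, Y=-4660559.808 m, Z=-1704435.448 m

start: φ=-15.596128°, λ=-49.331314°, h=214.321 m
→ ECEF (a=6378137.000, f=1/298.257222101): X=4004592.7359, Y=-4660918.7736, Z=-1703782.7096
→ Helmert 7p (PV): X=4003979.9105, Y=-4660559.8083, Z=-1704435.4476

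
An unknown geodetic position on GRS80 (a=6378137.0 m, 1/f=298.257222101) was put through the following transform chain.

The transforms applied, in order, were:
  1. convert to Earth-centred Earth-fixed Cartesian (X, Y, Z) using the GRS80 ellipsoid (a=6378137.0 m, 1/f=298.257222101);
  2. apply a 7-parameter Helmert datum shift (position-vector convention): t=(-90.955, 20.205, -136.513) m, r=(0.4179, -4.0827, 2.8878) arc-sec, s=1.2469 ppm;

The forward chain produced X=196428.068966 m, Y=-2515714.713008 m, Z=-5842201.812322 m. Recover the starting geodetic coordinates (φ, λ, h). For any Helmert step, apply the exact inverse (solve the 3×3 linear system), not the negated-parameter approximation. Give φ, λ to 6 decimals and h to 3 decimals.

start: X=196428.0690, Y=-2515714.7130, Z=-5842201.8123 m
→ Helmert⁻¹: X=196367.9227, Y=-2515746.3666, Z=-5842056.8047
→ geod (Bowring, a=6378137.000): φ=-66.77840500°, λ=-85.53679700°, h=3638.0310 m

φ=-66.778405°, λ=-85.536797°, h=3638.031 m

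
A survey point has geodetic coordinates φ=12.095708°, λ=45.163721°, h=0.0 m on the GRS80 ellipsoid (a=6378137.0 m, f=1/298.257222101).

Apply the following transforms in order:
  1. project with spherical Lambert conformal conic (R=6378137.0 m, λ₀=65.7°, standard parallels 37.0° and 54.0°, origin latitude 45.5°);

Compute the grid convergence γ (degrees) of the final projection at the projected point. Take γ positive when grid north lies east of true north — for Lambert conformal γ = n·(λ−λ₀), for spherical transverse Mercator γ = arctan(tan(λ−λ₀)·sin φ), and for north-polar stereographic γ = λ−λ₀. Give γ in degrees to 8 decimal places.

start: φ=12.095708°, λ=45.163721°, h=0.000 m
→ into lcc (λ₀=65.7°): φ=12.09570800°, λ−λ₀=-20.53627900°
convergence γ = -14.70203400°

-14.70203400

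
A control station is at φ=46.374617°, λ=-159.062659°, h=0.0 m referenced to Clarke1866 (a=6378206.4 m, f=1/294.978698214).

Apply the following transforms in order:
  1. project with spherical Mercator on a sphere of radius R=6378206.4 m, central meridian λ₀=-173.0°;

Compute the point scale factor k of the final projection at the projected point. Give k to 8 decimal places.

start: φ=46.374617°, λ=-159.062659°, h=0.000 m
→ into merc (λ₀=-173.0°): φ=46.37461700°, λ−λ₀=13.93734100°
scale k = 1.44940077

1.44940077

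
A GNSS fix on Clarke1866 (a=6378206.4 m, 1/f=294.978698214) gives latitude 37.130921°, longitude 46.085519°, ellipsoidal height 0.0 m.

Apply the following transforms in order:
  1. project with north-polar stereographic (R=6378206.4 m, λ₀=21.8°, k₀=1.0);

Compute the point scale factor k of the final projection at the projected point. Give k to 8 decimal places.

start: φ=37.130921°, λ=46.085519°, h=0.000 m
→ into stereo (λ₀=21.8°): φ=37.13092100°, λ−λ₀=24.28551900°
scale k = 1.24716400

1.24716400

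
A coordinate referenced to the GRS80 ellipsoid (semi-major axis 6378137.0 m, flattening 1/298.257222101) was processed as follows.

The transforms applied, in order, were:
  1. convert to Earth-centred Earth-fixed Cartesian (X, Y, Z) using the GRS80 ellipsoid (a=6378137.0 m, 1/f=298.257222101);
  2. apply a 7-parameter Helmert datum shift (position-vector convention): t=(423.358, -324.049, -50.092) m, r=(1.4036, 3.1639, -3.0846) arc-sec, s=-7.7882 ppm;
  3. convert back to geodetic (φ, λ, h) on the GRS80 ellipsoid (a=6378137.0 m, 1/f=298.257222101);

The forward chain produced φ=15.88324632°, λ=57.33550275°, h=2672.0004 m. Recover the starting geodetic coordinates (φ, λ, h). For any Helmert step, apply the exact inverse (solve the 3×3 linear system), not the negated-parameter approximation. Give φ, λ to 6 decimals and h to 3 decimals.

φ=15.883718°, λ=57.341587°, h=2778.056 m

start: φ=15.883246°, λ=57.335503°, h=2672.000 m
→ ECEF (a=6378137.000, f=1/298.257222101): X=3313191.6872, Y=5167867.3870, Z=1735036.4013
→ Helmert⁻¹: X=3312690.2253, Y=5168293.0342, Z=1735115.6506
→ geod (Bowring, a=6378137.000): φ=15.88371800°, λ=57.34158700°, h=2778.0560 m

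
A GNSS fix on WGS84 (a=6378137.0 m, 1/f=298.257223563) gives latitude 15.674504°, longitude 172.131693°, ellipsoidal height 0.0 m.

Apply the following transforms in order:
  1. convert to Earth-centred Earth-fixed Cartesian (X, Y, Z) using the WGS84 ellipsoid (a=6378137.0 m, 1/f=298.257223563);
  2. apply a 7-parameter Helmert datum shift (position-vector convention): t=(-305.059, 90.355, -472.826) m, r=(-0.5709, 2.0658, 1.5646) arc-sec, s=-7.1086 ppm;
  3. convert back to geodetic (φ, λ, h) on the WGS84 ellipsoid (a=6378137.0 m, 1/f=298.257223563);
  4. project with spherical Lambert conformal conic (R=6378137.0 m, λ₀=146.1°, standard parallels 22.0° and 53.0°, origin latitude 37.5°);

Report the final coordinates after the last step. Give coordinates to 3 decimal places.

start: φ=15.674504°, λ=172.131693°, h=0.000 m
→ ECEF (a=6378137.000, f=1/298.257223563): X=-6084619.1031, Y=840880.4393, Z=1712076.8633
→ Helmert 7p (PV): X=-6084870.1406, Y=840923.4016, Z=1711650.4782
→ geod (Bowring, a=6378137.000): φ=15.67017260°, λ=172.13161659°, h=129.9098 m
→ lcc (R=6378137.0, λ₀=146.1°): E=2849815.1815, N=-1998690.8826

E=2849815.181 m, N=-1998690.883 m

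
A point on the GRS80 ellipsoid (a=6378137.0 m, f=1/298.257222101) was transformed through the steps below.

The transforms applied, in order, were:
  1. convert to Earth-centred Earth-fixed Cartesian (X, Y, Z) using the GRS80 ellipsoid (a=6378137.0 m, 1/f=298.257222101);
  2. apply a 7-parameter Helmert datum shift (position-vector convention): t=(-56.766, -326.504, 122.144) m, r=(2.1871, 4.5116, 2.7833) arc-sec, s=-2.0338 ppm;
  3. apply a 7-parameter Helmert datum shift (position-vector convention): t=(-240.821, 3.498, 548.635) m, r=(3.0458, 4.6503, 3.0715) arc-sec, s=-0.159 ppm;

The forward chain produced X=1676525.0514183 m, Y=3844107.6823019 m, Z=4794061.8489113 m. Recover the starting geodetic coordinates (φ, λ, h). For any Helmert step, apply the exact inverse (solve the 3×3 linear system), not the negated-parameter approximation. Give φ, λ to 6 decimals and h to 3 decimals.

start: X=1676525.0514, Y=3844107.6823, Z=4794061.8489 m
→ Helmert⁻¹: X=1676715.3117, Y=3844150.6104, Z=4793495.0136
→ Helmert⁻¹: X=1676722.5203, Y=3844513.1338, Z=4793378.5284
→ geod (Bowring, a=6378137.000): φ=49.00435800°, λ=66.43635200°, h=3314.7440 m

φ=49.004358°, λ=66.436352°, h=3314.744 m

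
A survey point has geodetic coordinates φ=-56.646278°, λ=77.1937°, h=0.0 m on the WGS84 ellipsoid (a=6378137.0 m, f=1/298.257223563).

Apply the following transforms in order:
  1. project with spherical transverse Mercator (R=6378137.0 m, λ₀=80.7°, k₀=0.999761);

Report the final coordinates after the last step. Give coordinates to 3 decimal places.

E=-214495.804 m, N=-6309812.659 m

start: φ=-56.646278°, λ=77.193700°, h=0.000 m
→ tm (R=6378137.0, λ₀=80.7°): E=-214495.8035, N=-6309812.6591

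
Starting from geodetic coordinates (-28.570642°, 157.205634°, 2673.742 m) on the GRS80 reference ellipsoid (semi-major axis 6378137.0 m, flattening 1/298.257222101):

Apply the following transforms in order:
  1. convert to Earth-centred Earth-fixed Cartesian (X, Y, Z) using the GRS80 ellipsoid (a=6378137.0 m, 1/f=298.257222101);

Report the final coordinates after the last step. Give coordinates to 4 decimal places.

start: φ=-28.570642°, λ=157.205634°, h=2673.742 m
→ ECEF (a=6378137.000, f=1/298.257222101): X=-5170115.0498, Y=2172718.0517, Z=-3033473.5740

X=-5170115.0498 m, Y=2172718.0517 m, Z=-3033473.5740 m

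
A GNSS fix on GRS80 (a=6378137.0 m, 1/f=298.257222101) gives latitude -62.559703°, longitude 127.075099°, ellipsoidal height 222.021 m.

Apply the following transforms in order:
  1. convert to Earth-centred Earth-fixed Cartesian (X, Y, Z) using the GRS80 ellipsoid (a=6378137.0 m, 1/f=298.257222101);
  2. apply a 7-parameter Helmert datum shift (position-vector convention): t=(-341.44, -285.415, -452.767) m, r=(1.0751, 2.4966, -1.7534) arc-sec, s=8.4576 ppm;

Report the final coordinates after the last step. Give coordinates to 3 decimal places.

start: φ=-62.559703°, λ=127.075099°, h=222.021 m
→ ECEF (a=6378137.000, f=1/298.257222101): X=-1776681.1341, Y=2351316.8965, Z=-5637727.9370
→ Helmert 7p (PV): X=-1777085.8514, Y=2351095.8566, Z=-5638194.6250

X=-1777085.851 m, Y=2351095.857 m, Z=-5638194.625 m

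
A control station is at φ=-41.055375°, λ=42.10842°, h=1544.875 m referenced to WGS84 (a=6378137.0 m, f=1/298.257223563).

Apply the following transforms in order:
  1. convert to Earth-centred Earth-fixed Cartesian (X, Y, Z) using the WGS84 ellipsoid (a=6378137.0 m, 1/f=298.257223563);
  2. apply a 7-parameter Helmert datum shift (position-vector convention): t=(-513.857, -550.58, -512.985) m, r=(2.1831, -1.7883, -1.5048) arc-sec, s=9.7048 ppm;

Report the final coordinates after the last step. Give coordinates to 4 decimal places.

X=3573737.0905 m, Y=3229951.2853 m, Z=-4168565.3540 m

start: φ=-41.055375°, λ=42.108420°, h=1544.875 m
→ ECEF (a=6378137.000, f=1/298.257223563): X=3574156.5558, Y=3230452.4746, Z=-4168077.0980
→ Helmert 7p (PV): X=3573737.0905, Y=3229951.2853, Z=-4168565.3540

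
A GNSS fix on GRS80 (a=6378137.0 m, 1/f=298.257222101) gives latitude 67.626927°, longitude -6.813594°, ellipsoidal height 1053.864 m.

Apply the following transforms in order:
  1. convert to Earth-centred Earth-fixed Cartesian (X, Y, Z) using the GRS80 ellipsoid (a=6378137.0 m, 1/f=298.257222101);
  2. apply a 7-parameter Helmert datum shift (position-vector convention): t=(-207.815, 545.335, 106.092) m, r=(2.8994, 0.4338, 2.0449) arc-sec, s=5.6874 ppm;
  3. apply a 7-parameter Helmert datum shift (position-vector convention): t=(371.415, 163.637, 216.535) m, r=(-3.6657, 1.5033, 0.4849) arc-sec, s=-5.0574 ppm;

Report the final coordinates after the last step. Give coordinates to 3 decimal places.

X=2418152.869 m, Y=-288142.155 m, Z=5876659.353 m

start: φ=67.626927°, λ=-6.813594°, h=1053.864 m
→ ECEF (a=6378137.000, f=1/298.257222101): X=2417929.0149, Y=-288902.4307, Z=5876354.6663
→ Helmert 7p (PV): X=2417750.1745, Y=-288417.3700, Z=5876485.0332
→ Helmert 7p (PV): X=2418152.8688, Y=-288142.1553, Z=5876659.3532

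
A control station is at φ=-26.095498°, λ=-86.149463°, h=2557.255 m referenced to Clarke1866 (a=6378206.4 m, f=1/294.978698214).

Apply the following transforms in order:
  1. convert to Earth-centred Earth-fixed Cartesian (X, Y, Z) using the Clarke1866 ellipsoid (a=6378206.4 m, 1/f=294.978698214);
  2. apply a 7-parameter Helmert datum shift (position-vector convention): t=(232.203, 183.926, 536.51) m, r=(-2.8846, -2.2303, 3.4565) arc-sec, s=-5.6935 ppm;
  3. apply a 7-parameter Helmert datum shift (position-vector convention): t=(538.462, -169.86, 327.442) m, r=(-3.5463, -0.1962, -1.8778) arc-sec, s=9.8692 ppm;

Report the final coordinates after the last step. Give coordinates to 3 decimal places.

X=385914.912 m, Y=-5721226.627 m, Z=-2788498.933 m

start: φ=-26.095498°, λ=-86.149463°, h=2557.255 m
→ ECEF (a=6378206.400, f=1/294.978698214): X=385066.0319, Y=-5721132.7876, Z=-2789534.1431
→ Helmert 7p (PV): X=385422.0768, Y=-5720948.8468, Z=-2788897.5780
→ Helmert 7p (PV): X=385914.9124, Y=-5721226.6267, Z=-2788498.9327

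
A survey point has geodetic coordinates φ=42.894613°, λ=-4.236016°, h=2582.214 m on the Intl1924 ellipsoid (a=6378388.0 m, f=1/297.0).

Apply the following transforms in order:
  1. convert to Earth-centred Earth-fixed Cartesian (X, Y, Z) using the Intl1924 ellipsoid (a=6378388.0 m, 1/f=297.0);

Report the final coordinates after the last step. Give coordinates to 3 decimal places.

start: φ=42.894613°, λ=-4.236016°, h=2582.214 m
→ ECEF (a=6378388.000, f=1/297.0): X=4669246.5058, Y=-345839.0724, Z=4320764.9414

X=4669246.506 m, Y=-345839.072 m, Z=4320764.941 m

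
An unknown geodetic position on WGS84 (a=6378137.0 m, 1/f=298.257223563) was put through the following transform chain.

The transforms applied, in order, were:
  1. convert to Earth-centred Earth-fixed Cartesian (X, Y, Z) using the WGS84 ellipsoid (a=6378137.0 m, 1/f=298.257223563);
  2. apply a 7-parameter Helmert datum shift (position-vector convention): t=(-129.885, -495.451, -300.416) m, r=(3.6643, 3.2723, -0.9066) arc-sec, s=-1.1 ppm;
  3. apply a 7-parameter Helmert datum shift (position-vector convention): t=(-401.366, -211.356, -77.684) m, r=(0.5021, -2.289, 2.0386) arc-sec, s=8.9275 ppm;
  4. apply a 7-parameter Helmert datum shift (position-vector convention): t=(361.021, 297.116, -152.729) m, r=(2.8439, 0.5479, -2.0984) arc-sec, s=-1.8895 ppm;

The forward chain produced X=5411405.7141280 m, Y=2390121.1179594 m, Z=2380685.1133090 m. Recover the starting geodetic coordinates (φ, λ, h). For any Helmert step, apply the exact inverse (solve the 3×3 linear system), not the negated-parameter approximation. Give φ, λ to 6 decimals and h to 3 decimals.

start: X=5411405.7141, Y=2390121.1180, Z=2380685.1133 m
→ Helmert⁻¹: X=5411024.2797, Y=2389916.3916, Z=2380823.7629
→ Helmert⁻¹: X=5411427.3784, Y=2390058.7220, Z=2380814.3209
→ Helmert⁻¹: X=5411514.9325, Y=2390622.8894, Z=2381160.7380
→ geod (Bowring, a=6378137.000): φ=22.05797700°, λ=23.83420800°, h=2121.4420 m

φ=22.057977°, λ=23.834208°, h=2121.442 m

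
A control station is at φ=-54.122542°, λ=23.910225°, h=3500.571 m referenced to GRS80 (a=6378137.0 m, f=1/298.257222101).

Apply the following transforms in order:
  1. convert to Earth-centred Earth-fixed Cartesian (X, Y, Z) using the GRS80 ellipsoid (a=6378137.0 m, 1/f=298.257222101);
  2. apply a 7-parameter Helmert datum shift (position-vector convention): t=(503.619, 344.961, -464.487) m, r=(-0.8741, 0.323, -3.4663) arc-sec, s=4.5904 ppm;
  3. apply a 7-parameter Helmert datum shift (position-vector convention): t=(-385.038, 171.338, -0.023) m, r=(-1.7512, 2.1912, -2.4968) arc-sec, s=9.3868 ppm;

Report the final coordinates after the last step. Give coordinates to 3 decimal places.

start: φ=-54.122542°, λ=23.910225°, h=3500.571 m
→ ECEF (a=6378137.000, f=1/298.257222101): X=3426556.9210, Y=1519172.6629, Z=-5147585.6418
→ Helmert 7p (PV): X=3427093.7383, Y=1519445.1993, Z=-5148085.5620
→ Helmert 7p (PV): X=3426704.5727, Y=1519545.6073, Z=-5148183.2165

X=3426704.573 m, Y=1519545.607 m, Z=-5148183.217 m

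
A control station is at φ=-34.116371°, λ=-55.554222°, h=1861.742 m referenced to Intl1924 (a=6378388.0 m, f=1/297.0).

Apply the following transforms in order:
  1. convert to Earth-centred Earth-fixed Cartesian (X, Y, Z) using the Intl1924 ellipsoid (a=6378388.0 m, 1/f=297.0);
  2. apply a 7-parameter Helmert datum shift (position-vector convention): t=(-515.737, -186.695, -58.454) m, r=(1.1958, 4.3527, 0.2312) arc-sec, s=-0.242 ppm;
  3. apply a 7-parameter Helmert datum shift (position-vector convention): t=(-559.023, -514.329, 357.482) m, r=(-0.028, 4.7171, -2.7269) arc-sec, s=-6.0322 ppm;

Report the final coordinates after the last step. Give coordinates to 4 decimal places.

X=2989616.0192 m, Y=-4361338.3786 m, Z=-3558074.2430 m

start: φ=-34.116371°, λ=-55.554222°, h=1861.742 m
→ ECEF (a=6378388.000, f=1/297.0): X=2990918.7692, Y=-4360648.6800, Z=-3558239.4068
→ Helmert 7p (PV): X=2990332.1085, Y=-4360810.3387, Z=-3558385.3959
→ Helmert 7p (PV): X=2989616.0192, Y=-4361338.3786, Z=-3558074.2430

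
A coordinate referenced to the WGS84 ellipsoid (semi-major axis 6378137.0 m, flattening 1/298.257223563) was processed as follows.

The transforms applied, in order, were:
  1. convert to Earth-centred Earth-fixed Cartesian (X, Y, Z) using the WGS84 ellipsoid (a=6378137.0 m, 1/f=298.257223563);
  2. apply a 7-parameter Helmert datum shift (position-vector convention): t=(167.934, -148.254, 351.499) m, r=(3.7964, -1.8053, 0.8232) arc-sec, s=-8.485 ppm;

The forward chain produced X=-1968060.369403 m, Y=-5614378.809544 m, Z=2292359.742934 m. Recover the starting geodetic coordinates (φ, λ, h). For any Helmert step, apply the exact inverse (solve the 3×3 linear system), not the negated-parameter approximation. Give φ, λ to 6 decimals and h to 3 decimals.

start: X=-1968060.3694, Y=-5614378.8095, Z=2292359.7429 m
→ Helmert⁻¹: X=-1968247.3486, Y=-5614228.1494, Z=2292148.2511
→ geod (Bowring, a=6378137.000): φ=21.20028800°, λ=-109.31974800°, h=178.3640 m

φ=21.200288°, λ=-109.319748°, h=178.364 m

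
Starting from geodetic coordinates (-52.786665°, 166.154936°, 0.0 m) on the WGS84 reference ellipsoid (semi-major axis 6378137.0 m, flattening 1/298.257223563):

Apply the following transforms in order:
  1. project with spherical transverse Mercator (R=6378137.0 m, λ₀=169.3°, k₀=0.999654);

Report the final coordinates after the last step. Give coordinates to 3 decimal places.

E=-211637.386 m, N=-5878779.403 m

start: φ=-52.786665°, λ=166.154936°, h=0.000 m
→ tm (R=6378137.0, λ₀=169.3°): E=-211637.3856, N=-5878779.4031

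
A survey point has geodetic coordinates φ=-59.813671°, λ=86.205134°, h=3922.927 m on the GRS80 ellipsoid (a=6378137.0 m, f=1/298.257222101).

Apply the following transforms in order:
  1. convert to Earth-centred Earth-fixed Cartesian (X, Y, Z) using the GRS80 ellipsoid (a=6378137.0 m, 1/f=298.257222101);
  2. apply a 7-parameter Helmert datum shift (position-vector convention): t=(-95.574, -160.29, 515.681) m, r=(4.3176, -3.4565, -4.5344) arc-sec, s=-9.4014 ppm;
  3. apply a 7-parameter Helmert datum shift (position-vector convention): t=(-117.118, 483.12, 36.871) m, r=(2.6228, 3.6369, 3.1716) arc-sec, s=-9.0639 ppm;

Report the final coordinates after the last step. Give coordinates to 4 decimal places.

X=212717.8202 m, Y=3210431.3567 m, Z=-5492697.5503 m

start: φ=-59.813671°, λ=86.205134°, h=3922.927 m
→ ECEF (a=6378137.000, f=1/298.257222101): X=212918.0282, Y=3209984.3709, Z=-5493459.3551
→ Helmert 7p (PV): X=212983.0744, Y=3209904.2117, Z=-5492821.2682
→ Helmert 7p (PV): X=212717.8202, Y=3210431.3567, Z=-5492697.5503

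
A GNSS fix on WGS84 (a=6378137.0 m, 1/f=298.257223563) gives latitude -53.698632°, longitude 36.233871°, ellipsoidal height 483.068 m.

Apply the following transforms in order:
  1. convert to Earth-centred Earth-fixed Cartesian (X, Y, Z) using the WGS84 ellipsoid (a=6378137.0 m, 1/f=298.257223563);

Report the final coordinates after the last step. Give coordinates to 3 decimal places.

start: φ=-53.698632°, λ=36.233871°, h=483.068 m
→ ECEF (a=6378137.000, f=1/298.257223563): X=3052688.7100, Y=2237002.8909, Z=-5117345.8334

X=3052688.710 m, Y=2237002.891 m, Z=-5117345.833 m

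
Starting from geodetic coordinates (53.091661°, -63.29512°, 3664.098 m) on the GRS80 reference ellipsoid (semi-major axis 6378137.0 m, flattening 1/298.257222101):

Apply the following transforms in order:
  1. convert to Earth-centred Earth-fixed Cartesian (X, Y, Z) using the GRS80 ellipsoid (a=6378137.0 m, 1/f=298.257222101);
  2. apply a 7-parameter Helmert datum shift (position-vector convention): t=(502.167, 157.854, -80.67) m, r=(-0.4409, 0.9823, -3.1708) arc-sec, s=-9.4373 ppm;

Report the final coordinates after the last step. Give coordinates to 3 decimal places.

X=1726461.896 m, Y=-3430875.500 m, Z=5079476.222 m

start: φ=53.091661°, λ=-63.295120°, h=3664.098 m
→ ECEF (a=6378137.000, f=1/298.257222101): X=1726004.5706, Y=-3431050.0590, Z=5079605.7153
→ Helmert 7p (PV): X=1726461.8961, Y=-3430875.5001, Z=5079476.2218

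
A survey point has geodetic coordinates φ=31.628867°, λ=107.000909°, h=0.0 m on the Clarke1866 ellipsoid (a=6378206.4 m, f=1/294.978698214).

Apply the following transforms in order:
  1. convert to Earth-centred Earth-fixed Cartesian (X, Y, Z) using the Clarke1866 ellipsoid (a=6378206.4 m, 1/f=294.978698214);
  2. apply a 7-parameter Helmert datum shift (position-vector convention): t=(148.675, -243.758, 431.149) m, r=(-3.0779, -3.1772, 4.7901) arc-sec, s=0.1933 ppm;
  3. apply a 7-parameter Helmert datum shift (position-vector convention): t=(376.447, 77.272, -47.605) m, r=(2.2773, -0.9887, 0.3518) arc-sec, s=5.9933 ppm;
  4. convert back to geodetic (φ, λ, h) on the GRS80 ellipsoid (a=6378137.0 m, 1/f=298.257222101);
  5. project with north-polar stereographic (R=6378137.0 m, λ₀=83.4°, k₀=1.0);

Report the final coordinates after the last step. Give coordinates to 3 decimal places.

E=2852176.260 m, N=-6528934.347 m

start: φ=31.628867°, λ=107.000909°, h=0.000 m
→ ECEF (a=6378206.400, f=1/294.978698214): X=-1589376.2717, Y=5198320.5722, Z=3325283.2410
→ Helmert 7p (PV): X=-1589399.8459, Y=5198090.5290, Z=3325612.9811
→ Helmert 7p (PV): X=-1589057.7314, Y=5198159.5267, Z=3325635.0796
→ geod (Bowring, a=6378137.000): φ=31.63082441°, λ=106.99819440°, h=-21.7853 m
→ stereo (R=6378137.0, λ₀=83.4°): E=2852176.2600, N=-6528934.3467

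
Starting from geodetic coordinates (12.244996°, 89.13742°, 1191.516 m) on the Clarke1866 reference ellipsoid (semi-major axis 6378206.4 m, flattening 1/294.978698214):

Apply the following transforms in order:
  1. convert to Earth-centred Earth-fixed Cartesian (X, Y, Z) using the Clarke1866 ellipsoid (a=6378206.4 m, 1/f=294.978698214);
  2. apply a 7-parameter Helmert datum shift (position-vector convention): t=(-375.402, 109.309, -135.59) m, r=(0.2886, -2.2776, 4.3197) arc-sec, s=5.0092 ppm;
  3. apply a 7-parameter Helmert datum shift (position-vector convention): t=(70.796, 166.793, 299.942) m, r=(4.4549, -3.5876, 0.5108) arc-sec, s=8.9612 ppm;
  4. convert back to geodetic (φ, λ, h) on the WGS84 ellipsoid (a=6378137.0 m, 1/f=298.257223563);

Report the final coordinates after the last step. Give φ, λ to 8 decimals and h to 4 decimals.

start: φ=12.244996°, λ=89.137420°, h=1191.516 m
→ ECEF (a=6378206.400, f=1/294.978698214): X=93866.7256, Y=6234506.8171, Z=1344069.4945
→ Helmert 7p (PV): X=93346.3856, Y=6234647.4413, Z=1343950.3969
→ Helmert 7p (PV): X=93379.2025, Y=6234841.3085, Z=1344398.6628
→ geod (Bowring, a=6378137.000): φ=12.24638752°, λ=89.14194541°, h=1639.7554 m

φ=12.24638752°, λ=89.14194541°, h=1639.7554 m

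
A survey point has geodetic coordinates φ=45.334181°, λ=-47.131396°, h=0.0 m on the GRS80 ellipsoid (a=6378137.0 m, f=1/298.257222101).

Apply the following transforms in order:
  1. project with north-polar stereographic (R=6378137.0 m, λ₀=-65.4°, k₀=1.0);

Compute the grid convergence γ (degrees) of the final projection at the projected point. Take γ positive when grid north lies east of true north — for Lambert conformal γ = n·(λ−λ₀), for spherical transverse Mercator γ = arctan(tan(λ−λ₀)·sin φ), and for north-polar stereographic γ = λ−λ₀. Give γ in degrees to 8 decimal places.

18.26860400

start: φ=45.334181°, λ=-47.131396°, h=0.000 m
→ into stereo (λ₀=-65.4°): φ=45.33418100°, λ−λ₀=18.26860400°
convergence γ = 18.26860400°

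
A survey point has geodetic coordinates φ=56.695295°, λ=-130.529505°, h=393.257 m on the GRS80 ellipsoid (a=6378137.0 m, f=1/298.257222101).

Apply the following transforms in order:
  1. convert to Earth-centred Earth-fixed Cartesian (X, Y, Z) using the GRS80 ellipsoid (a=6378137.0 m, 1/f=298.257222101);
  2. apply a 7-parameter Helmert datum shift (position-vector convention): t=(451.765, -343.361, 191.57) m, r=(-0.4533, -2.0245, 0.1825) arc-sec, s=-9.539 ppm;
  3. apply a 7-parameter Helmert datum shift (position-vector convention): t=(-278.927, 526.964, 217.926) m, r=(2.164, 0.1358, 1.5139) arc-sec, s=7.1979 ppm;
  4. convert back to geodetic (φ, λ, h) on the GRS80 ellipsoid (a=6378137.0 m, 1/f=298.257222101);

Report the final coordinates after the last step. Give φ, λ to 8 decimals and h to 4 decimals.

start: φ=56.695295°, λ=-130.529505°, h=393.257 m
→ ECEF (a=6378137.000, f=1/298.257222101): X=-2281335.3885, Y=-2668316.9195, Z=5307672.9988
→ Helmert 7p (PV): X=-2280911.5956, Y=-2668625.1816, Z=5307797.4117
→ Helmert 7p (PV): X=-2281183.8591, Y=-2668189.8536, Z=5308027.0466
→ geod (Bowring, a=6378137.000): φ=56.69850445°, λ=-130.52897290°, h=582.0672 m

φ=56.69850445°, λ=-130.52897290°, h=582.0672 m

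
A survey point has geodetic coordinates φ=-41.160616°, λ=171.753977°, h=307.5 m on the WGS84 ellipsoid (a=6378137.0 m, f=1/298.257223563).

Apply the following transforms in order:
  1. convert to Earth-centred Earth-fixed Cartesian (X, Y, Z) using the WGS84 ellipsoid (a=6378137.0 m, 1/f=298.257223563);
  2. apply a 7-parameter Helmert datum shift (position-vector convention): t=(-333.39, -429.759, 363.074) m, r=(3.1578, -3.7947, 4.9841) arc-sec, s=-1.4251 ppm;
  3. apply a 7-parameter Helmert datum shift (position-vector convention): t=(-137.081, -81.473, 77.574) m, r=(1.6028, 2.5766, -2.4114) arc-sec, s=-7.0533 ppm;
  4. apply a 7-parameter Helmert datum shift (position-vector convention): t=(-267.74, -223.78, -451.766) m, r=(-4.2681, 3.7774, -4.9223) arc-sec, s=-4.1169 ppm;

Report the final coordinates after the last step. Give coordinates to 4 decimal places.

X=-4760103.9406 m, Y=689060.7197 m, Z=-4175968.9436 m

start: φ=-41.160616°, λ=171.753977°, h=307.500 m
→ ECEF (a=6378137.000, f=1/298.257223563): X=-4759381.7155, Y=689740.2079, Z=-4176071.1375
→ Helmert 7p (PV): X=-4759648.1615, Y=689258.3956, Z=-4175779.1120
→ Helmert 7p (PV): X=-4759795.7756, Y=689260.1528, Z=-4175607.2733
→ Helmert 7p (PV): X=-4760103.9406, Y=689060.7197, Z=-4175968.9436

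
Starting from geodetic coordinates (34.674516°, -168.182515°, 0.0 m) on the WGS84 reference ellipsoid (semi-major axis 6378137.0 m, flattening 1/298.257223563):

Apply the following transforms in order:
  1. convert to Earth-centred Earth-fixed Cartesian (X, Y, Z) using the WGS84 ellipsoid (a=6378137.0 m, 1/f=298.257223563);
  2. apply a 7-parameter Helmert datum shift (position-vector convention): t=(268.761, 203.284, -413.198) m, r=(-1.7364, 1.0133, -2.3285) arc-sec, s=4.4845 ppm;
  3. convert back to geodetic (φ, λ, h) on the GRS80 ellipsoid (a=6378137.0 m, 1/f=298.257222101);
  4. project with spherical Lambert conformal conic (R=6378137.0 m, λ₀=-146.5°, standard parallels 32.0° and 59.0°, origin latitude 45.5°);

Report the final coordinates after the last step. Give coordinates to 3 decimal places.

start: φ=34.674516°, λ=-168.182515°, h=0.000 m
→ ECEF (a=6378137.000, f=1/298.257223563): X=-5139757.2380, Y=-1075388.2937, Z=3608229.9615
→ Helmert 7p (PV): X=-5139505.9403, Y=-1075101.4345, Z=3607867.2474
→ geod (Bowring, a=6378137.000): φ=34.67338968°, λ=-168.18501726°, h=-456.9475 m
→ lcc (R=6378137.0, λ₀=-146.5°): E=-1942193.7834, N=-913188.2466

E=-1942193.783 m, N=-913188.247 m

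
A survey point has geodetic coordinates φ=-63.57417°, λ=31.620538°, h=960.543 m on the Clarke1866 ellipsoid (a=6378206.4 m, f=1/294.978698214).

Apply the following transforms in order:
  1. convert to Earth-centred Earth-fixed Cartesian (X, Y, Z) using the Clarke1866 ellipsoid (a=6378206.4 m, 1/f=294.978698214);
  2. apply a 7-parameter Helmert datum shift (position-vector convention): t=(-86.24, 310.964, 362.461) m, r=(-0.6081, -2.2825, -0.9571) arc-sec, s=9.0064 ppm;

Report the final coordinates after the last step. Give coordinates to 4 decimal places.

start: φ=-63.574170°, λ=31.620538°, h=960.543 m
→ ECEF (a=6378206.400, f=1/294.978698214): X=2424087.3742, Y=1492506.5635, Z=-5689414.5643
→ Helmert 7p (PV): X=2424092.8509, Y=1492802.9479, Z=-5689080.9197

X=2424092.8509 m, Y=1492802.9479 m, Z=-5689080.9197 m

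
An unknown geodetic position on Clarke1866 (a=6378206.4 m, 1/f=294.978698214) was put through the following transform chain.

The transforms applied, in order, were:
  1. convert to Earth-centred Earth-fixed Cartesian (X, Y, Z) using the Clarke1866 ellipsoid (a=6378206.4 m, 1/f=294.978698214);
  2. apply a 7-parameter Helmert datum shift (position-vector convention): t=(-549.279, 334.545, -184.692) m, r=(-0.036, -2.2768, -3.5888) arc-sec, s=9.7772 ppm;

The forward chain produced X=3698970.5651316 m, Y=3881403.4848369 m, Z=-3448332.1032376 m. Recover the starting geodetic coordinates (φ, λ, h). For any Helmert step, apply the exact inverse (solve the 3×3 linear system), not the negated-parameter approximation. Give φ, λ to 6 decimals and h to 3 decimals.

start: X=3698970.5651, Y=3881403.4848, Z=-3448332.1032 m
→ Helmert⁻¹: X=3699378.0848, Y=3881095.9615, Z=-3448153.8556
→ geod (Bowring, a=6378206.400): φ=-32.92239300°, λ=46.37322200°, h=2942.2180 m

φ=-32.922393°, λ=46.373222°, h=2942.218 m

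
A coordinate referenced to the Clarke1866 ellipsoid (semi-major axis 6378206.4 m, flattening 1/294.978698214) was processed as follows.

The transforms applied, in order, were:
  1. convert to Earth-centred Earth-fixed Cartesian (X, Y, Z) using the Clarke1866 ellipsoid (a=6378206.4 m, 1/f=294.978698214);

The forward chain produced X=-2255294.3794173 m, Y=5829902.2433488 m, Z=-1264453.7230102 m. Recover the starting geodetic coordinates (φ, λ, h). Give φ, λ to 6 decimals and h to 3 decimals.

φ=-11.511482°, λ=111.148934°, h=183.019 m

start: X=-2255294.3794, Y=5829902.2433, Z=-1264453.7230 m
→ geod (Bowring, a=6378206.400): φ=-11.51148200°, λ=111.14893400°, h=183.0190 m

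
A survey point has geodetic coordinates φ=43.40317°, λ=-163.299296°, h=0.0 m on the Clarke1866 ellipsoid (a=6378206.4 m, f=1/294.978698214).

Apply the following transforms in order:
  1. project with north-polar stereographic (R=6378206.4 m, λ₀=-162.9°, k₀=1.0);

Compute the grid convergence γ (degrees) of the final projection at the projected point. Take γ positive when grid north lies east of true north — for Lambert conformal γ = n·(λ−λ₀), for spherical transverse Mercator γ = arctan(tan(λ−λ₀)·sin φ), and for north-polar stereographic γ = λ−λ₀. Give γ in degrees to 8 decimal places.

start: φ=43.403170°, λ=-163.299296°, h=0.000 m
→ into stereo (λ₀=-162.9°): φ=43.40317000°, λ−λ₀=-0.39929600°
convergence γ = -0.39929600°

-0.39929600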